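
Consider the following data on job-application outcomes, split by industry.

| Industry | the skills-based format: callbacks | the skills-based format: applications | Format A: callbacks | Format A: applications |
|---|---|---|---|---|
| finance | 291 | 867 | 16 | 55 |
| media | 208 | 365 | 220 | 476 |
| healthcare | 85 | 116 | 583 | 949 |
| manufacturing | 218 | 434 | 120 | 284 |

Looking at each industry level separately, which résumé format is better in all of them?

the skills-based format

Finance: the skills-based format 291/867 = 33.6%, Format A 16/55 = 29.1% → the skills-based format
Media: the skills-based format 208/365 = 57.0%, Format A 220/476 = 46.2% → the skills-based format
Healthcare: the skills-based format 85/116 = 73.3%, Format A 583/949 = 61.4% → the skills-based format
Manufacturing: the skills-based format 218/434 = 50.2%, Format A 120/284 = 42.3% → the skills-based format
The skills-based format has the higher rate in all 4 groups.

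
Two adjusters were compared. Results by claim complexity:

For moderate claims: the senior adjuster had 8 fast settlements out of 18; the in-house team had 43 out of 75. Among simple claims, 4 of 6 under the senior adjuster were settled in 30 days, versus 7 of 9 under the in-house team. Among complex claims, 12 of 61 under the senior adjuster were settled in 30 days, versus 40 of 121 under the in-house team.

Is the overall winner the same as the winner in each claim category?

Yes

Moderate: the senior adjuster 8/18 = 44.4%, the in-house team 43/75 = 57.3% → the in-house team
Simple: the senior adjuster 4/6 = 66.7%, the in-house team 7/9 = 77.8% → the in-house team
Complex: the senior adjuster 12/61 = 19.7%, the in-house team 40/121 = 33.1% → the in-house team
Overall: the senior adjuster 24/85 = 28.2%, the in-house team 90/205 = 43.9% → the in-house team
The in-house team wins overall and in every claim group — no reversal.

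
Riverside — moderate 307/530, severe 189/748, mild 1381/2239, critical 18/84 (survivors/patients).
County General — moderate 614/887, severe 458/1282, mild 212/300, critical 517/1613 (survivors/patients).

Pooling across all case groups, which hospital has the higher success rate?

Moderate: Riverside 307/530 = 57.9%, County General 614/887 = 69.2% → County General
Severe: Riverside 189/748 = 25.3%, County General 458/1282 = 35.7% → County General
Mild: Riverside 1381/2239 = 61.7%, County General 212/300 = 70.7% → County General
Critical: Riverside 18/84 = 21.4%, County General 517/1613 = 32.1% → County General
Overall: Riverside 1895/3601 = 52.6%, County General 1801/4082 = 44.1% → Riverside
(County General wins every case group but Riverside wins overall — County General's patients skew toward the low-rate critical group.)

Riverside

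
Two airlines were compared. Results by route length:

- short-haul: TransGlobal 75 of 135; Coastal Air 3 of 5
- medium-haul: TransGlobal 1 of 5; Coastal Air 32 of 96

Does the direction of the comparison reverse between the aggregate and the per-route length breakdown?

Short-haul: TransGlobal 75/135 = 55.6%, Coastal Air 3/5 = 60.0% → Coastal Air
Medium-haul: TransGlobal 1/5 = 20.0%, Coastal Air 32/96 = 33.3% → Coastal Air
Overall: TransGlobal 76/140 = 54.3%, Coastal Air 35/101 = 34.7% → TransGlobal
Coastal Air wins each route group but TransGlobal wins overall — the comparison reverses. Coastal Air's flights skew toward medium-haul, which has a lower base rate.

Yes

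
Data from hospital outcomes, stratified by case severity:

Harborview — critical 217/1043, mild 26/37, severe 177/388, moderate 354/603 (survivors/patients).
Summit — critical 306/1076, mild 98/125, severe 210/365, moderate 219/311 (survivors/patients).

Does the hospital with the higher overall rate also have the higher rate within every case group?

Yes

Critical: Harborview 217/1043 = 20.8%, Summit 306/1076 = 28.4% → Summit
Mild: Harborview 26/37 = 70.3%, Summit 98/125 = 78.4% → Summit
Severe: Harborview 177/388 = 45.6%, Summit 210/365 = 57.5% → Summit
Moderate: Harborview 354/603 = 58.7%, Summit 219/311 = 70.4% → Summit
Overall: Harborview 774/2071 = 37.4%, Summit 833/1877 = 44.4% → Summit
Summit wins overall and in every case group — no reversal.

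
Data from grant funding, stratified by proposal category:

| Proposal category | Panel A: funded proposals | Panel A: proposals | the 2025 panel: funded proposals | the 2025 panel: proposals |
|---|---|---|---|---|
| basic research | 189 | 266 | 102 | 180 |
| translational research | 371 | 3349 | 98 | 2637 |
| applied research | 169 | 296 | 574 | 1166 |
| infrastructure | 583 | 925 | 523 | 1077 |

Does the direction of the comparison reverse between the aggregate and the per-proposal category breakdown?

Basic research: Panel A 189/266 = 71.1%, the 2025 panel 102/180 = 56.7% → Panel A
Translational research: Panel A 371/3349 = 11.1%, the 2025 panel 98/2637 = 3.7% → Panel A
Applied research: Panel A 169/296 = 57.1%, the 2025 panel 574/1166 = 49.2% → Panel A
Infrastructure: Panel A 583/925 = 63.0%, the 2025 panel 523/1077 = 48.6% → Panel A
Overall: Panel A 1312/4836 = 27.1%, the 2025 panel 1297/5060 = 25.6% → Panel A
Panel A wins overall and in every proposal group — no reversal.

No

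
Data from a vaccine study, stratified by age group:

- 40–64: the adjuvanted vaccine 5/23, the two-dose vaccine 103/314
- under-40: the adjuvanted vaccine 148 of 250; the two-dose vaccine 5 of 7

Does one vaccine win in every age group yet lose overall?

Yes

40–64: the adjuvanted vaccine 5/23 = 21.7%, the two-dose vaccine 103/314 = 32.8% → the two-dose vaccine
Under-40: the adjuvanted vaccine 148/250 = 59.2%, the two-dose vaccine 5/7 = 71.4% → the two-dose vaccine
Overall: the adjuvanted vaccine 153/273 = 56.0%, the two-dose vaccine 108/321 = 33.6% → the adjuvanted vaccine
The two-dose vaccine wins each age group but the adjuvanted vaccine wins overall — the comparison reverses. The two-dose vaccine's recipients skew toward 40–64, which has a lower base rate.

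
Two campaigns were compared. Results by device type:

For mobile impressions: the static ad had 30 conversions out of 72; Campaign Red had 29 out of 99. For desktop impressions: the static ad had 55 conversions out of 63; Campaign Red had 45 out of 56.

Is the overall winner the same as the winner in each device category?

Mobile: the static ad 30/72 = 41.7%, Campaign Red 29/99 = 29.3% → the static ad
Desktop: the static ad 55/63 = 87.3%, Campaign Red 45/56 = 80.4% → the static ad
Overall: the static ad 85/135 = 63.0%, Campaign Red 74/155 = 47.7% → the static ad
The static ad wins overall and in every device group — no reversal.

Yes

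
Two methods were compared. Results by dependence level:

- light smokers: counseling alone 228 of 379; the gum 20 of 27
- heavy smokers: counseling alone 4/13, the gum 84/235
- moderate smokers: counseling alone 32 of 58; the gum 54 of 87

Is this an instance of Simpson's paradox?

Yes

Light smokers: counseling alone 228/379 = 60.2%, the gum 20/27 = 74.1% → the gum
Heavy smokers: counseling alone 4/13 = 30.8%, the gum 84/235 = 35.7% → the gum
Moderate smokers: counseling alone 32/58 = 55.2%, the gum 54/87 = 62.1% → the gum
Overall: counseling alone 264/450 = 58.7%, the gum 158/349 = 45.3% → counseling alone
The gum wins each dependence group but counseling alone wins overall — the comparison reverses. The gum's participants skew toward heavy smokers, which has a lower base rate.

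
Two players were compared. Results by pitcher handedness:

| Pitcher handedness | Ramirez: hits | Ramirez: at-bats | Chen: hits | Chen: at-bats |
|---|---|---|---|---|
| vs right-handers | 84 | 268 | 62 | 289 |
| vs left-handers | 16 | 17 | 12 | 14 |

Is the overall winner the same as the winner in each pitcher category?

Yes

Vs right-handers: Ramirez 84/268 = 31.3%, Chen 62/289 = 21.5% → Ramirez
Vs left-handers: Ramirez 16/17 = 94.1%, Chen 12/14 = 85.7% → Ramirez
Overall: Ramirez 100/285 = 35.1%, Chen 74/303 = 24.4% → Ramirez
Ramirez wins overall and in every pitcher group — no reversal.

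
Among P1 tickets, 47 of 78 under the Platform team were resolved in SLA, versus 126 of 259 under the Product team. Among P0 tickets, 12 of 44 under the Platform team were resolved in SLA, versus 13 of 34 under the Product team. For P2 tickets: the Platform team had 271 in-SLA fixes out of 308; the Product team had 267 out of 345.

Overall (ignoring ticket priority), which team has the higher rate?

P1: the Platform team 47/78 = 60.3%, the Product team 126/259 = 48.6% → the Platform team
P0: the Platform team 12/44 = 27.3%, the Product team 13/34 = 38.2% → the Product team
P2: the Platform team 271/308 = 88.0%, the Product team 267/345 = 77.4% → the Platform team
Overall: the Platform team 330/430 = 76.7%, the Product team 406/638 = 63.6% → the Platform team
(Neither sweeps every ticket group, but the Platform team has the higher pooled rate.)

the Platform team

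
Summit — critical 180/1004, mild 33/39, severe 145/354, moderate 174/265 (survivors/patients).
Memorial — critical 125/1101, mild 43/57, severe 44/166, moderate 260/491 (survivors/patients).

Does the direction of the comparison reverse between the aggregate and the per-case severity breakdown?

No

Critical: Summit 180/1004 = 17.9%, Memorial 125/1101 = 11.4% → Summit
Mild: Summit 33/39 = 84.6%, Memorial 43/57 = 75.4% → Summit
Severe: Summit 145/354 = 41.0%, Memorial 44/166 = 26.5% → Summit
Moderate: Summit 174/265 = 65.7%, Memorial 260/491 = 53.0% → Summit
Overall: Summit 532/1662 = 32.0%, Memorial 472/1815 = 26.0% → Summit
Summit wins overall and in every case group — no reversal.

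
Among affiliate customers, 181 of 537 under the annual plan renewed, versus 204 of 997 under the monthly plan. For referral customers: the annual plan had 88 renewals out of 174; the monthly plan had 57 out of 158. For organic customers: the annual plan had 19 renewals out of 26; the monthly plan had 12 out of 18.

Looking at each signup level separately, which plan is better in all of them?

the annual plan

Affiliate: the annual plan 181/537 = 33.7%, the monthly plan 204/997 = 20.5% → the annual plan
Referral: the annual plan 88/174 = 50.6%, the monthly plan 57/158 = 36.1% → the annual plan
Organic: the annual plan 19/26 = 73.1%, the monthly plan 12/18 = 66.7% → the annual plan
The annual plan has the higher rate in all 3 groups.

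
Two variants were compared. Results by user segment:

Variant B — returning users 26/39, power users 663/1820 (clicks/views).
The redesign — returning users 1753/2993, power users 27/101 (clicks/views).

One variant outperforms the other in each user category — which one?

Returning users: Variant B 26/39 = 66.7%, the redesign 1753/2993 = 58.6% → Variant B
Power users: Variant B 663/1820 = 36.4%, the redesign 27/101 = 26.7% → Variant B
Variant B has the higher rate in both groups.

Variant B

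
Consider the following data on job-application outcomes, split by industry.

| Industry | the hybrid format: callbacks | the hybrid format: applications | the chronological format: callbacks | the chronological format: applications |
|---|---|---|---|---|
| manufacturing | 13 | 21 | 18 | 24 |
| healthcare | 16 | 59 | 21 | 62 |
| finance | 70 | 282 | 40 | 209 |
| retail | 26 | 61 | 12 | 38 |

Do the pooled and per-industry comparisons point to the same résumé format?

No

Manufacturing: the hybrid format 13/21 = 61.9%, the chronological format 18/24 = 75.0% → the chronological format
Healthcare: the hybrid format 16/59 = 27.1%, the chronological format 21/62 = 33.9% → the chronological format
Finance: the hybrid format 70/282 = 24.8%, the chronological format 40/209 = 19.1% → the hybrid format
Retail: the hybrid format 26/61 = 42.6%, the chronological format 12/38 = 31.6% → the hybrid format
Overall: the hybrid format 125/423 = 29.6%, the chronological format 91/333 = 27.3% → the hybrid format
Neither sweeps: the hybrid format wins 2 of 4 groups, the chronological format wins 2. The hybrid format wins overall but not every group — no Simpson reversal.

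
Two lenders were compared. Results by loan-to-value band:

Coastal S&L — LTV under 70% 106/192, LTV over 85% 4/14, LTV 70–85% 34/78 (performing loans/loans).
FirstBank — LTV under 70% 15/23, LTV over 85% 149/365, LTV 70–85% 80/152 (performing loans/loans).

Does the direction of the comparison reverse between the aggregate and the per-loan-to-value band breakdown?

LTV under 70%: Coastal S&L 106/192 = 55.2%, FirstBank 15/23 = 65.2% → FirstBank
LTV over 85%: Coastal S&L 4/14 = 28.6%, FirstBank 149/365 = 40.8% → FirstBank
LTV 70–85%: Coastal S&L 34/78 = 43.6%, FirstBank 80/152 = 52.6% → FirstBank
Overall: Coastal S&L 144/284 = 50.7%, FirstBank 244/540 = 45.2% → Coastal S&L
FirstBank wins each loan-to-value group but Coastal S&L wins overall — the comparison reverses. FirstBank's loans skew toward LTV over 85%, which has a lower base rate.

Yes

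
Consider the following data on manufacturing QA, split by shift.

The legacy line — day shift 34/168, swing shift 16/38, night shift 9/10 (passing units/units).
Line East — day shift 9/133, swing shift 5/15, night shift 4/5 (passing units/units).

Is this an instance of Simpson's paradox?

Day shift: the legacy line 34/168 = 20.2%, Line East 9/133 = 6.8% → the legacy line
Swing shift: the legacy line 16/38 = 42.1%, Line East 5/15 = 33.3% → the legacy line
Night shift: the legacy line 9/10 = 90.0%, Line East 4/5 = 80.0% → the legacy line
Overall: the legacy line 59/216 = 27.3%, Line East 18/153 = 11.8% → the legacy line
The legacy line wins overall and in every shift group — no reversal.

No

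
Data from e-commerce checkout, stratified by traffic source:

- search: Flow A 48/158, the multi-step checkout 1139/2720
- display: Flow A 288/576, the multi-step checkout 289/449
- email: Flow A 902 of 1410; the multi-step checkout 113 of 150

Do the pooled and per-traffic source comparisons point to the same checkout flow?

No

Search: Flow A 48/158 = 30.4%, the multi-step checkout 1139/2720 = 41.9% → the multi-step checkout
Display: Flow A 288/576 = 50.0%, the multi-step checkout 289/449 = 64.4% → the multi-step checkout
Email: Flow A 902/1410 = 64.0%, the multi-step checkout 113/150 = 75.3% → the multi-step checkout
Overall: Flow A 1238/2144 = 57.7%, the multi-step checkout 1541/3319 = 46.4% → Flow A
The multi-step checkout wins each traffic group but Flow A wins overall — the comparison reverses. The multi-step checkout's sessions skew toward search, which has a lower base rate.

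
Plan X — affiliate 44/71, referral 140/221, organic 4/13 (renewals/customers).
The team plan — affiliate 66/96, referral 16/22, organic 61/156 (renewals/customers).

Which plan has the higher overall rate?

Affiliate: Plan X 44/71 = 62.0%, the team plan 66/96 = 68.8% → the team plan
Referral: Plan X 140/221 = 63.3%, the team plan 16/22 = 72.7% → the team plan
Organic: Plan X 4/13 = 30.8%, the team plan 61/156 = 39.1% → the team plan
Overall: Plan X 188/305 = 61.6%, the team plan 143/274 = 52.2% → Plan X
(The team plan wins every signup group but Plan X wins overall — the team plan's customers skew toward the low-rate organic group.)

Plan X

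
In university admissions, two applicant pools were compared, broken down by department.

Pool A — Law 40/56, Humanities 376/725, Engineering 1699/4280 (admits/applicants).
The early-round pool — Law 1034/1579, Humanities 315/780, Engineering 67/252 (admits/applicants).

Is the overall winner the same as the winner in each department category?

Law: Pool A 40/56 = 71.4%, the early-round pool 1034/1579 = 65.5% → Pool A
Humanities: Pool A 376/725 = 51.9%, the early-round pool 315/780 = 40.4% → Pool A
Engineering: Pool A 1699/4280 = 39.7%, the early-round pool 67/252 = 26.6% → Pool A
Overall: Pool A 2115/5061 = 41.8%, the early-round pool 1416/2611 = 54.2% → the early-round pool
Pool A wins each department group but the early-round pool wins overall — the comparison reverses. Pool A's applicants skew toward Engineering, which has a lower base rate.

No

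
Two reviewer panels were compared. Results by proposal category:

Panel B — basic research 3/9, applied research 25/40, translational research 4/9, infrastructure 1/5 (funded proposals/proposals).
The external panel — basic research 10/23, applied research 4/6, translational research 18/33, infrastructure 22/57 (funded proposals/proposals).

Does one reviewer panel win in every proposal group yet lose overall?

Yes

Basic research: Panel B 3/9 = 33.3%, the external panel 10/23 = 43.5% → the external panel
Applied research: Panel B 25/40 = 62.5%, the external panel 4/6 = 66.7% → the external panel
Translational research: Panel B 4/9 = 44.4%, the external panel 18/33 = 54.5% → the external panel
Infrastructure: Panel B 1/5 = 20.0%, the external panel 22/57 = 38.6% → the external panel
Overall: Panel B 33/63 = 52.4%, the external panel 54/119 = 45.4% → Panel B
The external panel wins each proposal group but Panel B wins overall — the comparison reverses. The external panel's proposals skew toward infrastructure, which has a lower base rate.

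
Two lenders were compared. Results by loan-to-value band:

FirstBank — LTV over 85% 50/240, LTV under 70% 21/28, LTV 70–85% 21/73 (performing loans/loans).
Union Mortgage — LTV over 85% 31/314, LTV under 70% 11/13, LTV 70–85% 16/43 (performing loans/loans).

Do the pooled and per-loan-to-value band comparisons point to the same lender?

No

LTV over 85%: FirstBank 50/240 = 20.8%, Union Mortgage 31/314 = 9.9% → FirstBank
LTV under 70%: FirstBank 21/28 = 75.0%, Union Mortgage 11/13 = 84.6% → Union Mortgage
LTV 70–85%: FirstBank 21/73 = 28.8%, Union Mortgage 16/43 = 37.2% → Union Mortgage
Overall: FirstBank 92/341 = 27.0%, Union Mortgage 58/370 = 15.7% → FirstBank
Neither sweeps: FirstBank wins 1 of 3 groups, Union Mortgage wins 2. FirstBank wins overall but not every group — no Simpson reversal.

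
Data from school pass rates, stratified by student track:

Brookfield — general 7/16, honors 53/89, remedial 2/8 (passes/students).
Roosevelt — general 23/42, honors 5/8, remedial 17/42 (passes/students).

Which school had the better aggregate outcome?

General: Brookfield 7/16 = 43.8%, Roosevelt 23/42 = 54.8% → Roosevelt
Honors: Brookfield 53/89 = 59.6%, Roosevelt 5/8 = 62.5% → Roosevelt
Remedial: Brookfield 2/8 = 25.0%, Roosevelt 17/42 = 40.5% → Roosevelt
Overall: Brookfield 62/113 = 54.9%, Roosevelt 45/92 = 48.9% → Brookfield
(Roosevelt wins every student group but Brookfield wins overall — Roosevelt's students skew toward the low-rate remedial group.)

Brookfield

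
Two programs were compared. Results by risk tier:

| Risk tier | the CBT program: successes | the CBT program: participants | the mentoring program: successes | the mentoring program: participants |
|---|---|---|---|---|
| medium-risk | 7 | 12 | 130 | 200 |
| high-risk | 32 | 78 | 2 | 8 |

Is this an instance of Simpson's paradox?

No

Medium-risk: the CBT program 7/12 = 58.3%, the mentoring program 130/200 = 65.0% → the mentoring program
High-risk: the CBT program 32/78 = 41.0%, the mentoring program 2/8 = 25.0% → the CBT program
Overall: the CBT program 39/90 = 43.3%, the mentoring program 132/208 = 63.5% → the mentoring program
Neither sweeps: the CBT program wins 1 of 2 groups, the mentoring program wins 1. The mentoring program wins overall but not every group — no Simpson reversal.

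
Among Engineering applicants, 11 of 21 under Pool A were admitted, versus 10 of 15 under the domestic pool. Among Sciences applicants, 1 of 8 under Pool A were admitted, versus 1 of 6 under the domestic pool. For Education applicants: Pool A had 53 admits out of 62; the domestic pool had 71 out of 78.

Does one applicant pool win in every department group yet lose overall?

No

Engineering: Pool A 11/21 = 52.4%, the domestic pool 10/15 = 66.7% → the domestic pool
Sciences: Pool A 1/8 = 12.5%, the domestic pool 1/6 = 16.7% → the domestic pool
Education: Pool A 53/62 = 85.5%, the domestic pool 71/78 = 91.0% → the domestic pool
Overall: Pool A 65/91 = 71.4%, the domestic pool 82/99 = 82.8% → the domestic pool
The domestic pool wins overall and in every department group — no reversal.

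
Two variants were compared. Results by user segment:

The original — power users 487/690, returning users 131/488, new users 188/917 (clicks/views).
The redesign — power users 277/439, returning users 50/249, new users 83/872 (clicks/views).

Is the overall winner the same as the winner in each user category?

Yes

Power users: the original 487/690 = 70.6%, the redesign 277/439 = 63.1% → the original
Returning users: the original 131/488 = 26.8%, the redesign 50/249 = 20.1% → the original
New users: the original 188/917 = 20.5%, the redesign 83/872 = 9.5% → the original
Overall: the original 806/2095 = 38.5%, the redesign 410/1560 = 26.3% → the original
The original wins overall and in every user group — no reversal.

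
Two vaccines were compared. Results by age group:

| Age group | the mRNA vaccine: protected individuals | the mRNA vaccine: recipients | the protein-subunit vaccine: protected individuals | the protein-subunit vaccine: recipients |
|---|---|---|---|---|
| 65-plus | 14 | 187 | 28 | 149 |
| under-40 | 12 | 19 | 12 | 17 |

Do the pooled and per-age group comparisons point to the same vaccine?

Yes

65-plus: the mRNA vaccine 14/187 = 7.5%, the protein-subunit vaccine 28/149 = 18.8% → the protein-subunit vaccine
Under-40: the mRNA vaccine 12/19 = 63.2%, the protein-subunit vaccine 12/17 = 70.6% → the protein-subunit vaccine
Overall: the mRNA vaccine 26/206 = 12.6%, the protein-subunit vaccine 40/166 = 24.1% → the protein-subunit vaccine
The protein-subunit vaccine wins overall and in every age group — no reversal.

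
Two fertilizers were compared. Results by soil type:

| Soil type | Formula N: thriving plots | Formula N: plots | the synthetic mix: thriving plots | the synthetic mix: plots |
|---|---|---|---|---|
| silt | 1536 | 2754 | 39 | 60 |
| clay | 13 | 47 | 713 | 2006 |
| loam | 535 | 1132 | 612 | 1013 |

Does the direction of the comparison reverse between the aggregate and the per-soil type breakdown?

Silt: Formula N 1536/2754 = 55.8%, the synthetic mix 39/60 = 65.0% → the synthetic mix
Clay: Formula N 13/47 = 27.7%, the synthetic mix 713/2006 = 35.5% → the synthetic mix
Loam: Formula N 535/1132 = 47.3%, the synthetic mix 612/1013 = 60.4% → the synthetic mix
Overall: Formula N 2084/3933 = 53.0%, the synthetic mix 1364/3079 = 44.3% → Formula N
The synthetic mix wins each soil group but Formula N wins overall — the comparison reverses. The synthetic mix's plots skew toward clay, which has a lower base rate.

Yes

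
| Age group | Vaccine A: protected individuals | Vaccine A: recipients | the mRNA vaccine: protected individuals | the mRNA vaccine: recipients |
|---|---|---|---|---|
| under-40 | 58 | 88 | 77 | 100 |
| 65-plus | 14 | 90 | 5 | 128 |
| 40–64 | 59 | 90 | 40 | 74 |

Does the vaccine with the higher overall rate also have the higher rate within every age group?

Under-40: Vaccine A 58/88 = 65.9%, the mRNA vaccine 77/100 = 77.0% → the mRNA vaccine
65-plus: Vaccine A 14/90 = 15.6%, the mRNA vaccine 5/128 = 3.9% → Vaccine A
40–64: Vaccine A 59/90 = 65.6%, the mRNA vaccine 40/74 = 54.1% → Vaccine A
Overall: Vaccine A 131/268 = 48.9%, the mRNA vaccine 122/302 = 40.4% → Vaccine A
Neither sweeps: Vaccine A wins 2 of 3 groups, the mRNA vaccine wins 1. Vaccine A wins overall but not every group — no Simpson reversal.

No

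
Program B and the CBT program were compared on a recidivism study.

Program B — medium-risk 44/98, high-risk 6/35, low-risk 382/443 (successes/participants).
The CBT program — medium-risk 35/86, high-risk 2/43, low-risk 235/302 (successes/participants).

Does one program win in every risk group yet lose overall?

Medium-risk: Program B 44/98 = 44.9%, the CBT program 35/86 = 40.7% → Program B
High-risk: Program B 6/35 = 17.1%, the CBT program 2/43 = 4.7% → Program B
Low-risk: Program B 382/443 = 86.2%, the CBT program 235/302 = 77.8% → Program B
Overall: Program B 432/576 = 75.0%, the CBT program 272/431 = 63.1% → Program B
Program B wins overall and in every risk group — no reversal.

No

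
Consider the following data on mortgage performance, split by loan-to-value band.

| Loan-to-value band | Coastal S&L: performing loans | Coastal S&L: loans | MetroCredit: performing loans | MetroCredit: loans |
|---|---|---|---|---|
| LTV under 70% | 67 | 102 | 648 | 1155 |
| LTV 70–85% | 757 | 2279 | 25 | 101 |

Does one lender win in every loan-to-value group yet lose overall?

LTV under 70%: Coastal S&L 67/102 = 65.7%, MetroCredit 648/1155 = 56.1% → Coastal S&L
LTV 70–85%: Coastal S&L 757/2279 = 33.2%, MetroCredit 25/101 = 24.8% → Coastal S&L
Overall: Coastal S&L 824/2381 = 34.6%, MetroCredit 673/1256 = 53.6% → MetroCredit
Coastal S&L wins each loan-to-value group but MetroCredit wins overall — the comparison reverses. Coastal S&L's loans skew toward LTV 70–85%, which has a lower base rate.

Yes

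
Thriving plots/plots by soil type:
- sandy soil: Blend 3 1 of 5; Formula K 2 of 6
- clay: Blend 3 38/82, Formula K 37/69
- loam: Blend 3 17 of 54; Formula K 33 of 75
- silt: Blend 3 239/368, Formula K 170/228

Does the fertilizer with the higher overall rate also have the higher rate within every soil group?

Yes

Sandy soil: Blend 3 1/5 = 20.0%, Formula K 2/6 = 33.3% → Formula K
Clay: Blend 3 38/82 = 46.3%, Formula K 37/69 = 53.6% → Formula K
Loam: Blend 3 17/54 = 31.5%, Formula K 33/75 = 44.0% → Formula K
Silt: Blend 3 239/368 = 64.9%, Formula K 170/228 = 74.6% → Formula K
Overall: Blend 3 295/509 = 58.0%, Formula K 242/378 = 64.0% → Formula K
Formula K wins overall and in every soil group — no reversal.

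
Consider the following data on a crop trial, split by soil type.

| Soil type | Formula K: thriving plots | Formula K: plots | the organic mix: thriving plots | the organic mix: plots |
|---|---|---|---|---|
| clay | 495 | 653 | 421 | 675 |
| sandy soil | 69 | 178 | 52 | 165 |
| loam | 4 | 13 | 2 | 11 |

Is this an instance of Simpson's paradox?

No

Clay: Formula K 495/653 = 75.8%, the organic mix 421/675 = 62.4% → Formula K
Sandy soil: Formula K 69/178 = 38.8%, the organic mix 52/165 = 31.5% → Formula K
Loam: Formula K 4/13 = 30.8%, the organic mix 2/11 = 18.2% → Formula K
Overall: Formula K 568/844 = 67.3%, the organic mix 475/851 = 55.8% → Formula K
Formula K wins overall and in every soil group — no reversal.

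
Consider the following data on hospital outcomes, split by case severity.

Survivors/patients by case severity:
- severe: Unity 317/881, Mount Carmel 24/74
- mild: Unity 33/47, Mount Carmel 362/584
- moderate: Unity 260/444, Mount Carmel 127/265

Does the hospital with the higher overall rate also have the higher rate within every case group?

No

Severe: Unity 317/881 = 36.0%, Mount Carmel 24/74 = 32.4% → Unity
Mild: Unity 33/47 = 70.2%, Mount Carmel 362/584 = 62.0% → Unity
Moderate: Unity 260/444 = 58.6%, Mount Carmel 127/265 = 47.9% → Unity
Overall: Unity 610/1372 = 44.5%, Mount Carmel 513/923 = 55.6% → Mount Carmel
Unity wins each case group but Mount Carmel wins overall — the comparison reverses. Unity's patients skew toward severe, which has a lower base rate.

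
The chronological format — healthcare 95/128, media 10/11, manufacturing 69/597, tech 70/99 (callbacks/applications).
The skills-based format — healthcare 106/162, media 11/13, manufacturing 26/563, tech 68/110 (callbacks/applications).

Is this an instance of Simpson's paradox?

Healthcare: the chronological format 95/128 = 74.2%, the skills-based format 106/162 = 65.4% → the chronological format
Media: the chronological format 10/11 = 90.9%, the skills-based format 11/13 = 84.6% → the chronological format
Manufacturing: the chronological format 69/597 = 11.6%, the skills-based format 26/563 = 4.6% → the chronological format
Tech: the chronological format 70/99 = 70.7%, the skills-based format 68/110 = 61.8% → the chronological format
Overall: the chronological format 244/835 = 29.2%, the skills-based format 211/848 = 24.9% → the chronological format
The chronological format wins overall and in every industry group — no reversal.

No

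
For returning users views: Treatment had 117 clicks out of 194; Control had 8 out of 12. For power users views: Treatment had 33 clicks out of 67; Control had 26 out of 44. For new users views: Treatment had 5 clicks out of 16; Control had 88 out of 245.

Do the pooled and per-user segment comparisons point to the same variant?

Returning users: Treatment 117/194 = 60.3%, Control 8/12 = 66.7% → Control
Power users: Treatment 33/67 = 49.3%, Control 26/44 = 59.1% → Control
New users: Treatment 5/16 = 31.2%, Control 88/245 = 35.9% → Control
Overall: Treatment 155/277 = 56.0%, Control 122/301 = 40.5% → Treatment
Control wins each user group but Treatment wins overall — the comparison reverses. Control's views skew toward new users, which has a lower base rate.

No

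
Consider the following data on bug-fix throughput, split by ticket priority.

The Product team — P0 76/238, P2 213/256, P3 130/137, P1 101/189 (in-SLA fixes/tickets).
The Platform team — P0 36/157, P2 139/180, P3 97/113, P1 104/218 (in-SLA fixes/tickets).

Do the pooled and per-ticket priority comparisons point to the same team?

P0: the Product team 76/238 = 31.9%, the Platform team 36/157 = 22.9% → the Product team
P2: the Product team 213/256 = 83.2%, the Platform team 139/180 = 77.2% → the Product team
P3: the Product team 130/137 = 94.9%, the Platform team 97/113 = 85.8% → the Product team
P1: the Product team 101/189 = 53.4%, the Platform team 104/218 = 47.7% → the Product team
Overall: the Product team 520/820 = 63.4%, the Platform team 376/668 = 56.3% → the Product team
The Product team wins overall and in every ticket group — no reversal.

Yes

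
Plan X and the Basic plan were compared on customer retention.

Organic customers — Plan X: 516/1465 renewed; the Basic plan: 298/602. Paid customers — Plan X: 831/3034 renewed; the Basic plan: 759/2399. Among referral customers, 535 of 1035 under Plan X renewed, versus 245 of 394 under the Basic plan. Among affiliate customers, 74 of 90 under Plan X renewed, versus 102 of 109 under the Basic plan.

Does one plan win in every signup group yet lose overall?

No

Organic: Plan X 516/1465 = 35.2%, the Basic plan 298/602 = 49.5% → the Basic plan
Paid: Plan X 831/3034 = 27.4%, the Basic plan 759/2399 = 31.6% → the Basic plan
Referral: Plan X 535/1035 = 51.7%, the Basic plan 245/394 = 62.2% → the Basic plan
Affiliate: Plan X 74/90 = 82.2%, the Basic plan 102/109 = 93.6% → the Basic plan
Overall: Plan X 1956/5624 = 34.8%, the Basic plan 1404/3504 = 40.1% → the Basic plan
The Basic plan wins overall and in every signup group — no reversal.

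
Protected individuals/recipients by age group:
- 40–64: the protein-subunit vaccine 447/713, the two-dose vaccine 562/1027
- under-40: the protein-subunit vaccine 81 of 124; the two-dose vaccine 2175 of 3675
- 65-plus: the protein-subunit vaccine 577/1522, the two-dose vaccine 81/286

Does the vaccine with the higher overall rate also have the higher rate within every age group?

40–64: the protein-subunit vaccine 447/713 = 62.7%, the two-dose vaccine 562/1027 = 54.7% → the protein-subunit vaccine
Under-40: the protein-subunit vaccine 81/124 = 65.3%, the two-dose vaccine 2175/3675 = 59.2% → the protein-subunit vaccine
65-plus: the protein-subunit vaccine 577/1522 = 37.9%, the two-dose vaccine 81/286 = 28.3% → the protein-subunit vaccine
Overall: the protein-subunit vaccine 1105/2359 = 46.8%, the two-dose vaccine 2818/4988 = 56.5% → the two-dose vaccine
The protein-subunit vaccine wins each age group but the two-dose vaccine wins overall — the comparison reverses. The protein-subunit vaccine's recipients skew toward 65-plus, which has a lower base rate.

No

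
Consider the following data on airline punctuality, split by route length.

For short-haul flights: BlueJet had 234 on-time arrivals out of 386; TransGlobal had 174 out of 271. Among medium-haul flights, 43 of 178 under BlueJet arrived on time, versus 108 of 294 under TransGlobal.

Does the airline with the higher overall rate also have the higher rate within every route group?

Short-haul: BlueJet 234/386 = 60.6%, TransGlobal 174/271 = 64.2% → TransGlobal
Medium-haul: BlueJet 43/178 = 24.2%, TransGlobal 108/294 = 36.7% → TransGlobal
Overall: BlueJet 277/564 = 49.1%, TransGlobal 282/565 = 49.9% → TransGlobal
TransGlobal wins overall and in every route group — no reversal.

Yes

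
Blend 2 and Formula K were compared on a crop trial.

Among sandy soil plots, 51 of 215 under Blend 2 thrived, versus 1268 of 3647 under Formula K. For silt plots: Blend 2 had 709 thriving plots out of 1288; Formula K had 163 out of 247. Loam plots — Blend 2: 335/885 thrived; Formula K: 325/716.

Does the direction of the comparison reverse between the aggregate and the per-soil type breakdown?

Yes

Sandy soil: Blend 2 51/215 = 23.7%, Formula K 1268/3647 = 34.8% → Formula K
Silt: Blend 2 709/1288 = 55.0%, Formula K 163/247 = 66.0% → Formula K
Loam: Blend 2 335/885 = 37.9%, Formula K 325/716 = 45.4% → Formula K
Overall: Blend 2 1095/2388 = 45.9%, Formula K 1756/4610 = 38.1% → Blend 2
Formula K wins each soil group but Blend 2 wins overall — the comparison reverses. Formula K's plots skew toward sandy soil, which has a lower base rate.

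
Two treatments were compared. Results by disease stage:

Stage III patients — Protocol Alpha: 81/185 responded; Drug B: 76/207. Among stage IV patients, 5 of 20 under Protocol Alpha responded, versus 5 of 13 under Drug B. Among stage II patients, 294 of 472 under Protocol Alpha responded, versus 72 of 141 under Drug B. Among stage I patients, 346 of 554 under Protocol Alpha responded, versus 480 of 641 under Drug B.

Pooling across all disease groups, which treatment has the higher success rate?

Stage III: Protocol Alpha 81/185 = 43.8%, Drug B 76/207 = 36.7% → Protocol Alpha
Stage IV: Protocol Alpha 5/20 = 25.0%, Drug B 5/13 = 38.5% → Drug B
Stage II: Protocol Alpha 294/472 = 62.3%, Drug B 72/141 = 51.1% → Protocol Alpha
Stage I: Protocol Alpha 346/554 = 62.5%, Drug B 480/641 = 74.9% → Drug B
Overall: Protocol Alpha 726/1231 = 59.0%, Drug B 633/1002 = 63.2% → Drug B
(Neither sweeps every disease group, but Drug B has the higher pooled rate.)

Drug B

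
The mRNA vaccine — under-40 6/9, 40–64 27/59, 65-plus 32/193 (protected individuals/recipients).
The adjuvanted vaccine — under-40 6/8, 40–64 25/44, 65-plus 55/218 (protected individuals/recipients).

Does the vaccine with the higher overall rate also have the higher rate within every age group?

Under-40: the mRNA vaccine 6/9 = 66.7%, the adjuvanted vaccine 6/8 = 75.0% → the adjuvanted vaccine
40–64: the mRNA vaccine 27/59 = 45.8%, the adjuvanted vaccine 25/44 = 56.8% → the adjuvanted vaccine
65-plus: the mRNA vaccine 32/193 = 16.6%, the adjuvanted vaccine 55/218 = 25.2% → the adjuvanted vaccine
Overall: the mRNA vaccine 65/261 = 24.9%, the adjuvanted vaccine 86/270 = 31.9% → the adjuvanted vaccine
The adjuvanted vaccine wins overall and in every age group — no reversal.

Yes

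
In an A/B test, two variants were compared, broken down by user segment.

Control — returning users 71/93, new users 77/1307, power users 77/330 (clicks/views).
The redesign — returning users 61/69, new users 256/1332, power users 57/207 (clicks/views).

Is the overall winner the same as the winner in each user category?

Yes

Returning users: Control 71/93 = 76.3%, the redesign 61/69 = 88.4% → the redesign
New users: Control 77/1307 = 5.9%, the redesign 256/1332 = 19.2% → the redesign
Power users: Control 77/330 = 23.3%, the redesign 57/207 = 27.5% → the redesign
Overall: Control 225/1730 = 13.0%, the redesign 374/1608 = 23.3% → the redesign
The redesign wins overall and in every user group — no reversal.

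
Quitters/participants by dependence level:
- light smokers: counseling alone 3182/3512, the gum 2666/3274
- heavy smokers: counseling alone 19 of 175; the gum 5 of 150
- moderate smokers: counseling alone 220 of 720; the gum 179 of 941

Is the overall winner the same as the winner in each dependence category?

Light smokers: counseling alone 3182/3512 = 90.6%, the gum 2666/3274 = 81.4% → counseling alone
Heavy smokers: counseling alone 19/175 = 10.9%, the gum 5/150 = 3.3% → counseling alone
Moderate smokers: counseling alone 220/720 = 30.6%, the gum 179/941 = 19.0% → counseling alone
Overall: counseling alone 3421/4407 = 77.6%, the gum 2850/4365 = 65.3% → counseling alone
Counseling alone wins overall and in every dependence group — no reversal.

Yes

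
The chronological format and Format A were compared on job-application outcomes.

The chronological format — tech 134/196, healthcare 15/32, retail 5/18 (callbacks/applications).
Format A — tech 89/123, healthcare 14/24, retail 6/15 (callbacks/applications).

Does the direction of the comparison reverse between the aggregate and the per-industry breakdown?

Tech: the chronological format 134/196 = 68.4%, Format A 89/123 = 72.4% → Format A
Healthcare: the chronological format 15/32 = 46.9%, Format A 14/24 = 58.3% → Format A
Retail: the chronological format 5/18 = 27.8%, Format A 6/15 = 40.0% → Format A
Overall: the chronological format 154/246 = 62.6%, Format A 109/162 = 67.3% → Format A
Format A wins overall and in every industry group — no reversal.

No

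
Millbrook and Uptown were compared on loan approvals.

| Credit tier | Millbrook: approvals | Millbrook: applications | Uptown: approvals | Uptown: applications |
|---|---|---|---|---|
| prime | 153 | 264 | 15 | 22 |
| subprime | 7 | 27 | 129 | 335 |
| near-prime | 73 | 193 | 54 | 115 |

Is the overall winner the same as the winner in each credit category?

No

Prime: Millbrook 153/264 = 58.0%, Uptown 15/22 = 68.2% → Uptown
Subprime: Millbrook 7/27 = 25.9%, Uptown 129/335 = 38.5% → Uptown
Near-prime: Millbrook 73/193 = 37.8%, Uptown 54/115 = 47.0% → Uptown
Overall: Millbrook 233/484 = 48.1%, Uptown 198/472 = 41.9% → Millbrook
Uptown wins each credit group but Millbrook wins overall — the comparison reverses. Uptown's applications skew toward subprime, which has a lower base rate.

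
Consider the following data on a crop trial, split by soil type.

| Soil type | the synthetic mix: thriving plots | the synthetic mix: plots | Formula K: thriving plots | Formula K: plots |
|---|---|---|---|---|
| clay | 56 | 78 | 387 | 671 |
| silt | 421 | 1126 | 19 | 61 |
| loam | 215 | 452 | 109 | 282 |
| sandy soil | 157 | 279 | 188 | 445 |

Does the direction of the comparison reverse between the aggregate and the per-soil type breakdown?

Yes

Clay: the synthetic mix 56/78 = 71.8%, Formula K 387/671 = 57.7% → the synthetic mix
Silt: the synthetic mix 421/1126 = 37.4%, Formula K 19/61 = 31.1% → the synthetic mix
Loam: the synthetic mix 215/452 = 47.6%, Formula K 109/282 = 38.7% → the synthetic mix
Sandy soil: the synthetic mix 157/279 = 56.3%, Formula K 188/445 = 42.2% → the synthetic mix
Overall: the synthetic mix 849/1935 = 43.9%, Formula K 703/1459 = 48.2% → Formula K
The synthetic mix wins each soil group but Formula K wins overall — the comparison reverses. The synthetic mix's plots skew toward silt, which has a lower base rate.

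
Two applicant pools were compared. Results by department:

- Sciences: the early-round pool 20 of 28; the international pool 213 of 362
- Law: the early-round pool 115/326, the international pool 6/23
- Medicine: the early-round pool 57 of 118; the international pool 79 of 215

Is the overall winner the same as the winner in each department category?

Sciences: the early-round pool 20/28 = 71.4%, the international pool 213/362 = 58.8% → the early-round pool
Law: the early-round pool 115/326 = 35.3%, the international pool 6/23 = 26.1% → the early-round pool
Medicine: the early-round pool 57/118 = 48.3%, the international pool 79/215 = 36.7% → the early-round pool
Overall: the early-round pool 192/472 = 40.7%, the international pool 298/600 = 49.7% → the international pool
The early-round pool wins each department group but the international pool wins overall — the comparison reverses. The early-round pool's applicants skew toward Law, which has a lower base rate.

No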